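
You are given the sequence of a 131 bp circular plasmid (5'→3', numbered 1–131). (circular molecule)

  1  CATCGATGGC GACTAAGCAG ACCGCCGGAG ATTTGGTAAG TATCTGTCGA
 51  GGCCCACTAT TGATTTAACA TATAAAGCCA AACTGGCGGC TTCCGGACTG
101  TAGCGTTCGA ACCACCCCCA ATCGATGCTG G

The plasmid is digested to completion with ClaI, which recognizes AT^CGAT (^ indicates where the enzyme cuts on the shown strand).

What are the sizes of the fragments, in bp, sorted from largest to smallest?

ClaI sites (ATCGAT) start at positions 2, 121.
ClaI cuts after base 2 of each site, so after positions 3, 122.
Circular molecule, 2 cuts → 2 fragments:
  4–122 → 119 bp
  123–131 then 1–3 → 9 + 3 = 12 bp
Sorted largest to smallest: 119, 12 bp.

119, 12 bp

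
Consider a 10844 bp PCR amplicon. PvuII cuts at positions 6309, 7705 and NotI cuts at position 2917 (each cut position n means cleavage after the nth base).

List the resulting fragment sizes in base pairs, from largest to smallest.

3392, 3139, 2917, 1396 bp

Combined cut positions (sorted): 2917, 6309, 7705.
Linear molecule, 3 cuts → 4 fragments:
  2917 − 0 = 2917 bp
  6309 − 2917 = 3392 bp
  7705 − 6309 = 1396 bp
  10844 − 7705 = 3139 bp
Sorted largest to smallest: 3392, 3139, 2917, 1396 bp.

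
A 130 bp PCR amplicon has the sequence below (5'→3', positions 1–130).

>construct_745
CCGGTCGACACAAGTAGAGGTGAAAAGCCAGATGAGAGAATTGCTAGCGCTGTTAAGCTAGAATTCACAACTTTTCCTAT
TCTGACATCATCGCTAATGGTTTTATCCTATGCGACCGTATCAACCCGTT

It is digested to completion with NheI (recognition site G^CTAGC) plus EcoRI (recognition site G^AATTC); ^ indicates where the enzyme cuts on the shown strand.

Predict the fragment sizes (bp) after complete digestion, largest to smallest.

The NheI site (GCTAGC) starts at position 43.
NheI cuts after the first base of each site, so after position 43.
The EcoRI site (GAATTC) starts at position 61.
EcoRI cuts after the first base of each site, so after position 61.
Combined cut positions: 43, 61.
Linear molecule, 2 cuts → 3 fragments:
  1–43 → 43 bp
  44–61 → 18 bp
  62–130 → 69 bp
Sorted largest to smallest: 69, 43, 18 bp.

69, 43, 18 bp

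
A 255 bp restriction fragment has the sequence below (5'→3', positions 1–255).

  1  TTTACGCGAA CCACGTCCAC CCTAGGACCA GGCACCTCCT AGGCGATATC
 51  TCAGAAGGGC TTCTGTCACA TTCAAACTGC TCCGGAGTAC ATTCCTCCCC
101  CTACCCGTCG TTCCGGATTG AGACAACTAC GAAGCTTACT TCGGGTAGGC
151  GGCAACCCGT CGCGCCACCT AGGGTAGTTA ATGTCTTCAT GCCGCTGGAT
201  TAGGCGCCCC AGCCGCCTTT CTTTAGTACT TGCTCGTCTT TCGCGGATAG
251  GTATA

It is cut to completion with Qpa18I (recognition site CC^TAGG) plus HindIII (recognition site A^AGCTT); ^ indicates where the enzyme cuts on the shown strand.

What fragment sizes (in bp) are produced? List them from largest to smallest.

93, 86, 37, 22, 17 bp

Qpa18I sites (CCTAGG) start at positions 21, 38, 168.
Qpa18I cuts after base 2 of each site, so after positions 22, 39, 169.
The HindIII site (AAGCTT) starts at position 132.
HindIII cuts after the first base of each site, so after position 132.
Combined cut positions: 22, 39, 132, 169.
Linear molecule, 4 cuts → 5 fragments:
  1–22 → 22 bp
  23–39 → 17 bp
  40–132 → 93 bp
  133–169 → 37 bp
  170–255 → 86 bp
Sorted largest to smallest: 93, 86, 37, 22, 17 bp.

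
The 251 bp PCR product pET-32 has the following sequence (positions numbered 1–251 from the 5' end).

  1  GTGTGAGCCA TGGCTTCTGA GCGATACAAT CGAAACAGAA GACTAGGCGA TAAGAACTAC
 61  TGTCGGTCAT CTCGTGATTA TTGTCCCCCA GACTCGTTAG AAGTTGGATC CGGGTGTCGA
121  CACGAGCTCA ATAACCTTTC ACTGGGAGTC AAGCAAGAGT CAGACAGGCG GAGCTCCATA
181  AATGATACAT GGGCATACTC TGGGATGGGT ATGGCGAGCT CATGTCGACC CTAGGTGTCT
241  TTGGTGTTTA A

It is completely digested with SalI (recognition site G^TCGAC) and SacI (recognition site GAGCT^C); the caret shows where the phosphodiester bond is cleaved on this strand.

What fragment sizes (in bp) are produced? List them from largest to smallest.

116, 47, 45, 27, 12, 4 bp

SalI sites (GTCGAC) start at positions 116, 224.
SalI cuts after the first base of each site, so after positions 116, 224.
SacI sites (GAGCTC) start at positions 124, 171, 216.
SacI cuts after base 5 of each site (before the last base), so after positions 128, 175, 220.
Combined cut positions: 116, 128, 175, 220, 224.
Linear molecule, 5 cuts → 6 fragments:
  1–116 → 116 bp
  117–128 → 12 bp
  129–175 → 47 bp
  176–220 → 45 bp
  221–224 → 4 bp
  225–251 → 27 bp
Sorted largest to smallest: 116, 47, 45, 27, 12, 4 bp.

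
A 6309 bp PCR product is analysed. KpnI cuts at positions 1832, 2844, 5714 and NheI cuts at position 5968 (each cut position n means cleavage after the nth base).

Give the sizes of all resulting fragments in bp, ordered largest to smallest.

Combined cut positions (sorted): 1832, 2844, 5714, 5968.
Linear molecule, 4 cuts → 5 fragments:
  1832 − 0 = 1832 bp
  2844 − 1832 = 1012 bp
  5714 − 2844 = 2870 bp
  5968 − 5714 = 254 bp
  6309 − 5968 = 341 bp
Sorted largest to smallest: 2870, 1832, 1012, 341, 254 bp.

2870, 1832, 1012, 341, 254 bp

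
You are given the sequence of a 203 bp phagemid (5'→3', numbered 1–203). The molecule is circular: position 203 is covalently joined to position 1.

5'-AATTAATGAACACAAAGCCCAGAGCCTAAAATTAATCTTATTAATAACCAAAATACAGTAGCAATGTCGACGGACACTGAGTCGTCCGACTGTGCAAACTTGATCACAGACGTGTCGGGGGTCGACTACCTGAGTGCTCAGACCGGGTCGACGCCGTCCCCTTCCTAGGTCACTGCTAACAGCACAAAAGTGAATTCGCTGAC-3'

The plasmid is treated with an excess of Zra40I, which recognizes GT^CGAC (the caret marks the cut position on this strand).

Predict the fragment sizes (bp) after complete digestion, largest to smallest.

122, 55, 26 bp

Zra40I sites (GTCGAC) start at positions 66, 121, 147.
Zra40I cuts after base 2 of each site, so after positions 67, 122, 148.
Circular molecule, 3 cuts → 3 fragments:
  68–122 → 55 bp
  123–148 → 26 bp
  149–203 then 1–67 → 55 + 67 = 122 bp
Sorted largest to smallest: 122, 55, 26 bp.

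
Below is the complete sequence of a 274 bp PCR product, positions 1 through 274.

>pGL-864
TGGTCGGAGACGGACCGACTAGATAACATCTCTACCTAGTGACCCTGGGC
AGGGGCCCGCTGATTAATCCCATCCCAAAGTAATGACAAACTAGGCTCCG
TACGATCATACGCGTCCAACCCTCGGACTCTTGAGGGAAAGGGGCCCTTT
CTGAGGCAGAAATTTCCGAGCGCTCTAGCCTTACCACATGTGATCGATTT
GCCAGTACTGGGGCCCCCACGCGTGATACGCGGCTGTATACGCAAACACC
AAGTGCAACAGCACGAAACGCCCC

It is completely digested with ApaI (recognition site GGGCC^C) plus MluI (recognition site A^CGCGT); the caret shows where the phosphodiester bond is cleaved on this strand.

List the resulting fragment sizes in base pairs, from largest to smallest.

ApaI sites (GGGCCC) start at positions 53, 142, 211.
ApaI cuts after base 5 of each site (before the last base), so after positions 57, 146, 215.
MluI sites (ACGCGT) start at positions 110, 219.
MluI cuts after the first base of each site, so after positions 110, 219.
Combined cut positions: 57, 110, 146, 215, 219.
Linear molecule, 5 cuts → 6 fragments:
  1–57 → 57 bp
  58–110 → 53 bp
  111–146 → 36 bp
  147–215 → 69 bp
  216–219 → 4 bp
  220–274 → 55 bp
Sorted largest to smallest: 69, 57, 55, 53, 36, 4 bp.

69, 57, 55, 53, 36, 4 bp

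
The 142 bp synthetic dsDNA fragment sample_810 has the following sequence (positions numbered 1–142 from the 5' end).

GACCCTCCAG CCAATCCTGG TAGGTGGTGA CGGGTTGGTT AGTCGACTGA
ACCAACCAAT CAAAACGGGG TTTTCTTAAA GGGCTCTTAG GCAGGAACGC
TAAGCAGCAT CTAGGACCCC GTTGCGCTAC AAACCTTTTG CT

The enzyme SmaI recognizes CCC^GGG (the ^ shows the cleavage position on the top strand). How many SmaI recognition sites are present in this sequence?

0

No occurrence of CCCGGG is present in the sequence.
SmaI does not cut: 0 sites.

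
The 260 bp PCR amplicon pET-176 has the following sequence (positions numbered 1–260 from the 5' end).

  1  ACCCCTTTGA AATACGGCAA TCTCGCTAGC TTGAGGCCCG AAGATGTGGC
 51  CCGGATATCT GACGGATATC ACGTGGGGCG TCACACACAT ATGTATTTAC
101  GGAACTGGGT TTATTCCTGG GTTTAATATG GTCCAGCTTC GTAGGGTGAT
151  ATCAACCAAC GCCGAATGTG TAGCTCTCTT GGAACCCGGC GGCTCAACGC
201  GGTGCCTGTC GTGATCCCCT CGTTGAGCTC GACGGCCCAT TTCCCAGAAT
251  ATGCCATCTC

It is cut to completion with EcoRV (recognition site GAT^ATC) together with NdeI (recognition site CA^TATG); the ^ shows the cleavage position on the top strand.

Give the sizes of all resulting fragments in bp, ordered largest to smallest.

EcoRV sites (GATATC) start at positions 54, 65, 148.
EcoRV cuts after base 3 of each site, so after positions 56, 67, 150.
The NdeI site (CATATG) starts at position 88.
NdeI cuts after base 2 of each site, so after position 89.
Combined cut positions: 56, 67, 89, 150.
Linear molecule, 4 cuts → 5 fragments:
  1–56 → 56 bp
  57–67 → 11 bp
  68–89 → 22 bp
  90–150 → 61 bp
  151–260 → 110 bp
Sorted largest to smallest: 110, 61, 56, 22, 11 bp.

110, 61, 56, 22, 11 bp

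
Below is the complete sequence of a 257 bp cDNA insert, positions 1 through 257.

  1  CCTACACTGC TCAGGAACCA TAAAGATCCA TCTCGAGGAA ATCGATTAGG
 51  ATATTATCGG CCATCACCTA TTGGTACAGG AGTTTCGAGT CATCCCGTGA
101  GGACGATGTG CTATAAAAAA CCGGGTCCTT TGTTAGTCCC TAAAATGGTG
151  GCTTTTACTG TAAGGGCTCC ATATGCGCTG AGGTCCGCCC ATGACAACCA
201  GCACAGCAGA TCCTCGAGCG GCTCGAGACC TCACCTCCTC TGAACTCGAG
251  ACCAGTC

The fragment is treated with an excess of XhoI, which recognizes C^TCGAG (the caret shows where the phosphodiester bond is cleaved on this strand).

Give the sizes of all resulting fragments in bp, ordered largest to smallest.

181, 32, 23, 12, 9 bp

XhoI sites (CTCGAG) start at positions 32, 213, 222, 245.
XhoI cuts after the first base of each site, so after positions 32, 213, 222, 245.
Linear molecule, 4 cuts → 5 fragments:
  1–32 → 32 bp
  33–213 → 181 bp
  214–222 → 9 bp
  223–245 → 23 bp
  246–257 → 12 bp
Sorted largest to smallest: 181, 32, 23, 12, 9 bp.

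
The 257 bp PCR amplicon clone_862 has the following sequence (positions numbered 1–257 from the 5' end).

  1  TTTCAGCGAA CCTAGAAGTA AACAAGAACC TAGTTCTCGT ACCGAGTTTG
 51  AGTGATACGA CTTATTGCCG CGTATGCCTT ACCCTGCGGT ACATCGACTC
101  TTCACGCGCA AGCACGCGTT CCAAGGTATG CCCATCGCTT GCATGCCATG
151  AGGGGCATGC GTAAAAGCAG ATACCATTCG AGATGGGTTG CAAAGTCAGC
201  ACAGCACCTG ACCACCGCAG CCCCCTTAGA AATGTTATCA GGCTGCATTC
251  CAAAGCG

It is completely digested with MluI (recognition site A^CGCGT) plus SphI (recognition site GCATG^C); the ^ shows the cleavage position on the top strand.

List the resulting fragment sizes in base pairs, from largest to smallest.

114, 98, 31, 14 bp

The MluI site (ACGCGT) starts at position 114.
MluI cuts after the first base of each site, so after position 114.
SphI sites (GCATGC) start at positions 141, 155.
SphI cuts after base 5 of each site (before the last base), so after positions 145, 159.
Combined cut positions: 114, 145, 159.
Linear molecule, 3 cuts → 4 fragments:
  1–114 → 114 bp
  115–145 → 31 bp
  146–159 → 14 bp
  160–257 → 98 bp
Sorted largest to smallest: 114, 98, 31, 14 bp.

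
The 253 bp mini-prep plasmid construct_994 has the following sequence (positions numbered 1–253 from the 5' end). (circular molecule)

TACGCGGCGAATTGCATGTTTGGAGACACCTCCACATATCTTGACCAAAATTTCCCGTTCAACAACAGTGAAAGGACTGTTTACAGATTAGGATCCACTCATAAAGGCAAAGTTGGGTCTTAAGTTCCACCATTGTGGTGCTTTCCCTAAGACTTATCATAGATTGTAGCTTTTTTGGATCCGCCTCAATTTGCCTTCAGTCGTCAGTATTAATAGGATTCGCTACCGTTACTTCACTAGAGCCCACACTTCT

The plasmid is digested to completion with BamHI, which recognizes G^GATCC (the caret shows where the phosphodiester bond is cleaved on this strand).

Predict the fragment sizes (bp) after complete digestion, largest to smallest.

167, 86 bp

BamHI sites (GGATCC) start at positions 91, 177.
BamHI cuts after the first base of each site, so after positions 91, 177.
Circular molecule, 2 cuts → 2 fragments:
  92–177 → 86 bp
  178–253 then 1–91 → 76 + 91 = 167 bp
Sorted largest to smallest: 167, 86 bp.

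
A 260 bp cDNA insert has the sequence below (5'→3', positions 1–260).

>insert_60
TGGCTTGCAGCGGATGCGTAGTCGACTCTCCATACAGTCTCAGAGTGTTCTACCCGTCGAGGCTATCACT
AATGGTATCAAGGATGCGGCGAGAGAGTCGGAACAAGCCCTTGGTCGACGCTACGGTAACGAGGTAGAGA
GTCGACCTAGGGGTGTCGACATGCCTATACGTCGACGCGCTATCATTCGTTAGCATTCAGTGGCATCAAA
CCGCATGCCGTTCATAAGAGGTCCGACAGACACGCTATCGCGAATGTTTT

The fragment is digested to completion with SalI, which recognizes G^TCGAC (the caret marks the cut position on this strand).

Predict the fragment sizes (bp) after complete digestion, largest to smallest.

93, 89, 27, 21, 16, 14 bp

SalI sites (GTCGAC) start at positions 21, 114, 141, 155, 171.
SalI cuts after the first base of each site, so after positions 21, 114, 141, 155, 171.
Linear molecule, 5 cuts → 6 fragments:
  1–21 → 21 bp
  22–114 → 93 bp
  115–141 → 27 bp
  142–155 → 14 bp
  156–171 → 16 bp
  172–260 → 89 bp
Sorted largest to smallest: 93, 89, 27, 21, 16, 14 bp.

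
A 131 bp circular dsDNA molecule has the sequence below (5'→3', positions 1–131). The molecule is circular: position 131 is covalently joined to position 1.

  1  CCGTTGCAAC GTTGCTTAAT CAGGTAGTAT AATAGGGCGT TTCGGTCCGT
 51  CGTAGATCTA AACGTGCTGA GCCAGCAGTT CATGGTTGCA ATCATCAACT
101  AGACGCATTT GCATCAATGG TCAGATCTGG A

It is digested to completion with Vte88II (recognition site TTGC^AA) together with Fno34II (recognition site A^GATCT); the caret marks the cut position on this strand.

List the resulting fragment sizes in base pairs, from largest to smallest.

47, 35, 34, 15 bp

Vte88II sites (TTGCAA) start at positions 4, 86.
Vte88II cuts after base 4 of each site, so after positions 7, 89.
Fno34II sites (AGATCT) start at positions 54, 123.
Fno34II cuts after the first base of each site, so after positions 54, 123.
Combined cut positions: 7, 54, 89, 123.
Circular molecule, 4 cuts → 4 fragments:
  8–54 → 47 bp
  55–89 → 35 bp
  90–123 → 34 bp
  124–131 then 1–7 → 8 + 7 = 15 bp
Sorted largest to smallest: 47, 35, 34, 15 bp.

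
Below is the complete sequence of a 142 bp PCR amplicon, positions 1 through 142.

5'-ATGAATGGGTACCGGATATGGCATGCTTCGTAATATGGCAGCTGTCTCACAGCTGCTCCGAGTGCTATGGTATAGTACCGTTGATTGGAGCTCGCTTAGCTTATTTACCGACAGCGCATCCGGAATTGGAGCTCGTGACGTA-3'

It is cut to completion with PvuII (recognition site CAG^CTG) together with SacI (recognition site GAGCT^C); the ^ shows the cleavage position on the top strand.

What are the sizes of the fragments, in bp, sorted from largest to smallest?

41, 41, 40, 11, 9 bp

PvuII sites (CAGCTG) start at positions 39, 50.
PvuII cuts after base 3 of each site, so after positions 41, 52.
SacI sites (GAGCTC) start at positions 88, 129.
SacI cuts after base 5 of each site (before the last base), so after positions 92, 133.
Combined cut positions: 41, 52, 92, 133.
Linear molecule, 4 cuts → 5 fragments:
  1–41 → 41 bp
  42–52 → 11 bp
  53–92 → 40 bp
  93–133 → 41 bp
  134–142 → 9 bp
Sorted largest to smallest: 41, 41, 40, 11, 9 bp.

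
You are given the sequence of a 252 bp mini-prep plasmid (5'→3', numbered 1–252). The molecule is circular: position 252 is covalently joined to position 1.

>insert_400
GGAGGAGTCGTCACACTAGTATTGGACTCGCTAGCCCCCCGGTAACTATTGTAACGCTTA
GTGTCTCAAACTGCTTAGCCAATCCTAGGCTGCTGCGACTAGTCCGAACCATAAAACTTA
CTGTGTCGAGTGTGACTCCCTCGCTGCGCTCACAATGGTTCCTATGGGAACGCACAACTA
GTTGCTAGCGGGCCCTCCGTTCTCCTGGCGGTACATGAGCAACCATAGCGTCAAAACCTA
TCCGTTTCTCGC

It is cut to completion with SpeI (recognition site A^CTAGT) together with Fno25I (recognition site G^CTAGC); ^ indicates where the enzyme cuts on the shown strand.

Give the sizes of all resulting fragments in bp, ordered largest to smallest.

83, 79, 68, 15, 7 bp

SpeI sites (ACTAGT) start at positions 15, 98, 177.
SpeI cuts after the first base of each site, so after positions 15, 98, 177.
Fno25I sites (GCTAGC) start at positions 30, 184.
Fno25I cuts after the first base of each site, so after positions 30, 184.
Combined cut positions: 15, 30, 98, 177, 184.
Circular molecule, 5 cuts → 5 fragments:
  16–30 → 15 bp
  31–98 → 68 bp
  99–177 → 79 bp
  178–184 → 7 bp
  185–252 then 1–15 → 68 + 15 = 83 bp
Sorted largest to smallest: 83, 79, 68, 15, 7 bp.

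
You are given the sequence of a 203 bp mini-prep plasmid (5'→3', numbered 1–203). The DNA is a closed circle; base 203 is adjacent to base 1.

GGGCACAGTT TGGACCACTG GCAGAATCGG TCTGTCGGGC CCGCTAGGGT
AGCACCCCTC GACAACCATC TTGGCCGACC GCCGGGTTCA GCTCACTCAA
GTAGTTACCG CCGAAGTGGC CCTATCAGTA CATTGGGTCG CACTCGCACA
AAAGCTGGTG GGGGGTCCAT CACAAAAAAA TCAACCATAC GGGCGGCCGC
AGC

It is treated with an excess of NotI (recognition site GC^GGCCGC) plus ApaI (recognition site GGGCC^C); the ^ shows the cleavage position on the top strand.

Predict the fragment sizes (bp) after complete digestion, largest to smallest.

The NotI site (GCGGCCGC) starts at position 193.
NotI cuts after base 2 of each site, so after position 194.
The ApaI site (GGGCCC) starts at position 37.
ApaI cuts after base 5 of each site (before the last base), so after position 41.
Combined cut positions: 41, 194.
Circular molecule, 2 cuts → 2 fragments:
  42–194 → 153 bp
  195–203 then 1–41 → 9 + 41 = 50 bp
Sorted largest to smallest: 153, 50 bp.

153, 50 bp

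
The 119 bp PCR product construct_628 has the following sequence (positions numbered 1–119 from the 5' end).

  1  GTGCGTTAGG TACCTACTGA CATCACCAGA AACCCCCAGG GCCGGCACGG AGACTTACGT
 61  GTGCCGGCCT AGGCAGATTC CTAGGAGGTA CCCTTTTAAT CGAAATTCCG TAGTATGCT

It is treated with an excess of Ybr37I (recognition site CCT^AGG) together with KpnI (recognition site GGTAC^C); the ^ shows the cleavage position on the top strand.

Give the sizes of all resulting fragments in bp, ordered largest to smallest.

57, 28, 13, 12, 9 bp

Ybr37I sites (CCTAGG) start at positions 68, 80.
Ybr37I cuts after base 3 of each site, so after positions 70, 82.
KpnI sites (GGTACC) start at positions 9, 87.
KpnI cuts after base 5 of each site (before the last base), so after positions 13, 91.
Combined cut positions: 13, 70, 82, 91.
Linear molecule, 4 cuts → 5 fragments:
  1–13 → 13 bp
  14–70 → 57 bp
  71–82 → 12 bp
  83–91 → 9 bp
  92–119 → 28 bp
Sorted largest to smallest: 57, 28, 13, 12, 9 bp.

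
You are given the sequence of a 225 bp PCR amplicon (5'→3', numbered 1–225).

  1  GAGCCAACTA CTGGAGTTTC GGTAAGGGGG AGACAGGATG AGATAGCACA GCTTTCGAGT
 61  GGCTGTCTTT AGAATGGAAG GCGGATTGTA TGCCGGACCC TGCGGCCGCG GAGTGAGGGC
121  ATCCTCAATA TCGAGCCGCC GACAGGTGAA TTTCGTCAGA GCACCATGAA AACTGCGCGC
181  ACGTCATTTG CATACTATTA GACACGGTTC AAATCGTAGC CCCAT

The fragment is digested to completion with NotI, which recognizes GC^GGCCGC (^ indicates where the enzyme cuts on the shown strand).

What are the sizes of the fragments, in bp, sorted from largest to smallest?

The NotI site (GCGGCCGC) starts at position 102.
NotI cuts after base 2 of each site, so after position 103.
Linear molecule, 1 cut → 2 fragments:
  1–103 → 103 bp
  104–225 → 122 bp
Sorted largest to smallest: 122, 103 bp.

122, 103 bp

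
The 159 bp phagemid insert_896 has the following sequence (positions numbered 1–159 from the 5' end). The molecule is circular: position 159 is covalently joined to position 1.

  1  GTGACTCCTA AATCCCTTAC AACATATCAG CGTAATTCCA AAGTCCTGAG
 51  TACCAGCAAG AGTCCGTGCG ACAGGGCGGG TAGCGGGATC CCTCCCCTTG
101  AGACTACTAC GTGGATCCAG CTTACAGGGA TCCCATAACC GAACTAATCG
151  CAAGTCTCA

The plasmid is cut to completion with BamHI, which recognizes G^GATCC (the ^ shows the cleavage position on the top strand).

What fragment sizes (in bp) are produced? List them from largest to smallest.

117, 27, 15 bp

BamHI sites (GGATCC) start at positions 86, 113, 128.
BamHI cuts after the first base of each site, so after positions 86, 113, 128.
Circular molecule, 3 cuts → 3 fragments:
  87–113 → 27 bp
  114–128 → 15 bp
  129–159 then 1–86 → 31 + 86 = 117 bp
Sorted largest to smallest: 117, 27, 15 bp.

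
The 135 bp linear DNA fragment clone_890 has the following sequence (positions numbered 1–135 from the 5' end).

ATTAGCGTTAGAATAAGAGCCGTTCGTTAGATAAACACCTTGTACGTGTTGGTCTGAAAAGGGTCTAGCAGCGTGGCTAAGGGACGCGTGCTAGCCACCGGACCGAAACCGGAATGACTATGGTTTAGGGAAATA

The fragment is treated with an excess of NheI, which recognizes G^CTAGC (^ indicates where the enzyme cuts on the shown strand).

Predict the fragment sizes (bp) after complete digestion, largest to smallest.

90, 45 bp

The NheI site (GCTAGC) starts at position 90.
NheI cuts after the first base of each site, so after position 90.
Linear molecule, 1 cut → 2 fragments:
  1–90 → 90 bp
  91–135 → 45 bp
Sorted largest to smallest: 90, 45 bp.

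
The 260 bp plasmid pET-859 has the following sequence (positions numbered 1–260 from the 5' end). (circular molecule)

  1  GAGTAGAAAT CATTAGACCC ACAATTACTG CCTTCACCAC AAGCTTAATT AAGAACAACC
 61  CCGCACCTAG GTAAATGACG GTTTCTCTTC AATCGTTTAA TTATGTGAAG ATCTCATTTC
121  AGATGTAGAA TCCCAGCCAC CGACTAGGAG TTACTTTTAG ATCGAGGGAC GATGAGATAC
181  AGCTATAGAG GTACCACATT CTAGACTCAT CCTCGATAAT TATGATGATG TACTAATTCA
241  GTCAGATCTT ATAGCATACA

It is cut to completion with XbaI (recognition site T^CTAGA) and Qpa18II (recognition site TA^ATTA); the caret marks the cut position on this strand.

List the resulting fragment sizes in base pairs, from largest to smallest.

101, 89, 52, 18 bp

The XbaI site (TCTAGA) starts at position 200.
XbaI cuts after the first base of each site, so after position 200.
Qpa18II sites (TAATTA) start at positions 46, 98, 217.
Qpa18II cuts after base 2 of each site, so after positions 47, 99, 218.
Combined cut positions: 47, 99, 200, 218.
Circular molecule, 4 cuts → 4 fragments:
  48–99 → 52 bp
  100–200 → 101 bp
  201–218 → 18 bp
  219–260 then 1–47 → 42 + 47 = 89 bp
Sorted largest to smallest: 101, 89, 52, 18 bp.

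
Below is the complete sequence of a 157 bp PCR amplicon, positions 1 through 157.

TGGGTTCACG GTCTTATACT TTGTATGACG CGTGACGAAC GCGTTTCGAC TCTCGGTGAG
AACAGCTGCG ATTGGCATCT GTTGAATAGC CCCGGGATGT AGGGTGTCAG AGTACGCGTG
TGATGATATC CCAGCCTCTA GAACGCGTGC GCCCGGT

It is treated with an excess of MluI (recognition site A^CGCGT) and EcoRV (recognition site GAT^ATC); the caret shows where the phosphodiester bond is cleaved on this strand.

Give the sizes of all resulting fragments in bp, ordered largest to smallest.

MluI sites (ACGCGT) start at positions 28, 39, 114, 143.
MluI cuts after the first base of each site, so after positions 28, 39, 114, 143.
The EcoRV site (GATATC) starts at position 125.
EcoRV cuts after base 3 of each site, so after position 127.
Combined cut positions: 28, 39, 114, 127, 143.
Linear molecule, 5 cuts → 6 fragments:
  1–28 → 28 bp
  29–39 → 11 bp
  40–114 → 75 bp
  115–127 → 13 bp
  128–143 → 16 bp
  144–157 → 14 bp
Sorted largest to smallest: 75, 28, 16, 14, 13, 11 bp.

75, 28, 16, 14, 13, 11 bp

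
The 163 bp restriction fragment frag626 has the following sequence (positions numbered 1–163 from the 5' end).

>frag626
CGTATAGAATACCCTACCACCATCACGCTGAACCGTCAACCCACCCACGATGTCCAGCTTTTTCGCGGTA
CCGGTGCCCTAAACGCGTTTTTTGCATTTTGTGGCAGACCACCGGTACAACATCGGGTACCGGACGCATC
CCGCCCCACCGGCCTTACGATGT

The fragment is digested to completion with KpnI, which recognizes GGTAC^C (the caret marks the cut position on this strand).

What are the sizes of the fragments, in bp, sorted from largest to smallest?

KpnI sites (GGTACC) start at positions 67, 126.
KpnI cuts after base 5 of each site (before the last base), so after positions 71, 130.
Linear molecule, 2 cuts → 3 fragments:
  1–71 → 71 bp
  72–130 → 59 bp
  131–163 → 33 bp
Sorted largest to smallest: 71, 59, 33 bp.

71, 59, 33 bp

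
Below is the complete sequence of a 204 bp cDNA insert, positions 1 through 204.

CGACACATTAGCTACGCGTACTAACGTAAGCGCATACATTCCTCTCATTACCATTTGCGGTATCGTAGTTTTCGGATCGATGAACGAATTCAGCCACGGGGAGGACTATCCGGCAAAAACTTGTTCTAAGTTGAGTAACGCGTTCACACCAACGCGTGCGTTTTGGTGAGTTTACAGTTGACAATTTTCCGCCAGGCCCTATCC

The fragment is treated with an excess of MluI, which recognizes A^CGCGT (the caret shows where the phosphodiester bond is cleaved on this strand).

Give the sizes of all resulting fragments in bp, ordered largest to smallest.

MluI sites (ACGCGT) start at positions 14, 138, 152.
MluI cuts after the first base of each site, so after positions 14, 138, 152.
Linear molecule, 3 cuts → 4 fragments:
  1–14 → 14 bp
  15–138 → 124 bp
  139–152 → 14 bp
  153–204 → 52 bp
Sorted largest to smallest: 124, 52, 14, 14 bp.

124, 52, 14, 14 bp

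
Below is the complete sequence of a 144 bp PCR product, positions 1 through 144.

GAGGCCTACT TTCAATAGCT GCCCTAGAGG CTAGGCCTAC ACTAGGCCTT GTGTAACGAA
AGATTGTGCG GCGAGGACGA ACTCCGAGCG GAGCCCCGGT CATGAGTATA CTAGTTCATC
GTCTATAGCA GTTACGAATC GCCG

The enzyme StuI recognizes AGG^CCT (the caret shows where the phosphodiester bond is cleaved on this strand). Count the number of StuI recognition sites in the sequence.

3

AGGCCT occurs starting at positions 2, 33, 44.
StuI cuts at 3 sites.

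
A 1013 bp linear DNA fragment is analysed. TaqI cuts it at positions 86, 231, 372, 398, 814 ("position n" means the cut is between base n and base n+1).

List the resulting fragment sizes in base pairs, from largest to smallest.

Linear molecule, 5 cuts → 6 fragments:
  86 − 0 = 86 bp
  231 − 86 = 145 bp
  372 − 231 = 141 bp
  398 − 372 = 26 bp
  814 − 398 = 416 bp
  1013 − 814 = 199 bp
Sorted largest to smallest: 416, 199, 145, 141, 86, 26 bp.

416, 199, 145, 141, 86, 26 bp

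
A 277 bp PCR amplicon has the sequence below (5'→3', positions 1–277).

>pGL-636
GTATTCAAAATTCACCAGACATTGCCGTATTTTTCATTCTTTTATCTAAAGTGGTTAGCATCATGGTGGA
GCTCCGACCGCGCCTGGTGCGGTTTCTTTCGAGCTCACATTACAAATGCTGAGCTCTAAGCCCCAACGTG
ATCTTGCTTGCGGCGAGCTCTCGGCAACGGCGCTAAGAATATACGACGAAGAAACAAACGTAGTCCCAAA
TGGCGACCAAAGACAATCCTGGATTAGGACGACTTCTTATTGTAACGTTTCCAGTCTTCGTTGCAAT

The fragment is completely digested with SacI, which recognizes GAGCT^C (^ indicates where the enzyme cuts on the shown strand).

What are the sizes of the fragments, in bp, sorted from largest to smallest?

SacI sites (GAGCTC) start at positions 69, 101, 121, 155.
SacI cuts after base 5 of each site (before the last base), so after positions 73, 105, 125, 159.
Linear molecule, 4 cuts → 5 fragments:
  1–73 → 73 bp
  74–105 → 32 bp
  106–125 → 20 bp
  126–159 → 34 bp
  160–277 → 118 bp
Sorted largest to smallest: 118, 73, 34, 32, 20 bp.

118, 73, 34, 32, 20 bp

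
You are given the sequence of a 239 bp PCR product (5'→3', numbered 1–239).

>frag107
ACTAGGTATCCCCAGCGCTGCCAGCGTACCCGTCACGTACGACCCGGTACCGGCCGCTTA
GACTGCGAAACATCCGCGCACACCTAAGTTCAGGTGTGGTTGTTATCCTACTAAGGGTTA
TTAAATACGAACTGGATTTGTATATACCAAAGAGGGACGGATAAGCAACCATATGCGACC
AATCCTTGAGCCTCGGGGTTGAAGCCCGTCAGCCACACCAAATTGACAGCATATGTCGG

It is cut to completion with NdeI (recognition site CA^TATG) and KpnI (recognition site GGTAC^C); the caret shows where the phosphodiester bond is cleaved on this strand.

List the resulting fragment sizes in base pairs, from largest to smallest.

NdeI sites (CATATG) start at positions 170, 230.
NdeI cuts after base 2 of each site, so after positions 171, 231.
The KpnI site (GGTACC) starts at position 46.
KpnI cuts after base 5 of each site (before the last base), so after position 50.
Combined cut positions: 50, 171, 231.
Linear molecule, 3 cuts → 4 fragments:
  1–50 → 50 bp
  51–171 → 121 bp
  172–231 → 60 bp
  232–239 → 8 bp
Sorted largest to smallest: 121, 60, 50, 8 bp.

121, 60, 50, 8 bp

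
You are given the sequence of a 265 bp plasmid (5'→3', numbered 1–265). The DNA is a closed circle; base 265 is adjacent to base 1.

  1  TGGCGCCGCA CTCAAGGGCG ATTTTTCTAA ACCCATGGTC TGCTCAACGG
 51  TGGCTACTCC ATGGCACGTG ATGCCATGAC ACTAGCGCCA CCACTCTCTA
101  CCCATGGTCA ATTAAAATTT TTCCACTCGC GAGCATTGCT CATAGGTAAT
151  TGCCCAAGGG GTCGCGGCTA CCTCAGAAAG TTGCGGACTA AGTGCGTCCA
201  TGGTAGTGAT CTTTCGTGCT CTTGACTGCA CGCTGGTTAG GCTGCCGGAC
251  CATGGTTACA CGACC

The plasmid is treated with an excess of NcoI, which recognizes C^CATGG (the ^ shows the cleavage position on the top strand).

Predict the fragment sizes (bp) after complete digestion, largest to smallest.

NcoI sites (CCATGG) start at positions 33, 59, 102, 198, 250.
NcoI cuts after the first base of each site, so after positions 33, 59, 102, 198, 250.
Circular molecule, 5 cuts → 5 fragments:
  34–59 → 26 bp
  60–102 → 43 bp
  103–198 → 96 bp
  199–250 → 52 bp
  251–265 then 1–33 → 15 + 33 = 48 bp
Sorted largest to smallest: 96, 52, 48, 43, 26 bp.

96, 52, 48, 43, 26 bp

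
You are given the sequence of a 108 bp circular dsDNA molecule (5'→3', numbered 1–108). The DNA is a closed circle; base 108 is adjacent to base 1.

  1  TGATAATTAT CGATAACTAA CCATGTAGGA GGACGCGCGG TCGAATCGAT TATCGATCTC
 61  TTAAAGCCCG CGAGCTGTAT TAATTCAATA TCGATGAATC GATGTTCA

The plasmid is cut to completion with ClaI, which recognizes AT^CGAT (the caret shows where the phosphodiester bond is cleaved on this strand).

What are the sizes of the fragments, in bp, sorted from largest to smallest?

ClaI sites (ATCGAT) start at positions 9, 45, 52, 90, 98.
ClaI cuts after base 2 of each site, so after positions 10, 46, 53, 91, 99.
Circular molecule, 5 cuts → 5 fragments:
  11–46 → 36 bp
  47–53 → 7 bp
  54–91 → 38 bp
  92–99 → 8 bp
  100–108 then 1–10 → 9 + 10 = 19 bp
Sorted largest to smallest: 38, 36, 19, 8, 7 bp.

38, 36, 19, 8, 7 bp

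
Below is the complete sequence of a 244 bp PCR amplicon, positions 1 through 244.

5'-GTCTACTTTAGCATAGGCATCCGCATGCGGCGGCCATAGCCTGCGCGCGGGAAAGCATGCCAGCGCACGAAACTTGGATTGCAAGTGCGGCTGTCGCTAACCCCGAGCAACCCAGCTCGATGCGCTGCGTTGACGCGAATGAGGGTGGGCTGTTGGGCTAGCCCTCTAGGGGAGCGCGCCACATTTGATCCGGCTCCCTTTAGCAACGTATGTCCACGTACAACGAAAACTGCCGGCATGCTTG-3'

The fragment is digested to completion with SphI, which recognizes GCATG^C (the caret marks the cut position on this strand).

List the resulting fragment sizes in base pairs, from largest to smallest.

SphI sites (GCATGC) start at positions 23, 55, 236.
SphI cuts after base 5 of each site (before the last base), so after positions 27, 59, 240.
Linear molecule, 3 cuts → 4 fragments:
  1–27 → 27 bp
  28–59 → 32 bp
  60–240 → 181 bp
  241–244 → 4 bp
Sorted largest to smallest: 181, 32, 27, 4 bp.

181, 32, 27, 4 bp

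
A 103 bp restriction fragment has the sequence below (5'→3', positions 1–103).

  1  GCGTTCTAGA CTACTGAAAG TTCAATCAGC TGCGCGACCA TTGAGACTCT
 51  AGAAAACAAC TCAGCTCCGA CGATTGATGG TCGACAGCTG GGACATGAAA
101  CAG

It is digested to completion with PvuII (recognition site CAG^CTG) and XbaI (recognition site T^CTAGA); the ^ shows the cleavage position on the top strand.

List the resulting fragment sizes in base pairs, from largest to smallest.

PvuII sites (CAGCTG) start at positions 27, 85.
PvuII cuts after base 3 of each site, so after positions 29, 87.
XbaI sites (TCTAGA) start at positions 5, 48.
XbaI cuts after the first base of each site, so after positions 5, 48.
Combined cut positions: 5, 29, 48, 87.
Linear molecule, 4 cuts → 5 fragments:
  1–5 → 5 bp
  6–29 → 24 bp
  30–48 → 19 bp
  49–87 → 39 bp
  88–103 → 16 bp
Sorted largest to smallest: 39, 24, 19, 16, 5 bp.

39, 24, 19, 16, 5 bp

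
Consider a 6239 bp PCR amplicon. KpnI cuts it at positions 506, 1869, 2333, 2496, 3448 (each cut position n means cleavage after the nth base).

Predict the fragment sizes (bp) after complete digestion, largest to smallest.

Linear molecule, 5 cuts → 6 fragments:
  506 − 0 = 506 bp
  1869 − 506 = 1363 bp
  2333 − 1869 = 464 bp
  2496 − 2333 = 163 bp
  3448 − 2496 = 952 bp
  6239 − 3448 = 2791 bp
Sorted largest to smallest: 2791, 1363, 952, 506, 464, 163 bp.

2791, 1363, 952, 506, 464, 163 bp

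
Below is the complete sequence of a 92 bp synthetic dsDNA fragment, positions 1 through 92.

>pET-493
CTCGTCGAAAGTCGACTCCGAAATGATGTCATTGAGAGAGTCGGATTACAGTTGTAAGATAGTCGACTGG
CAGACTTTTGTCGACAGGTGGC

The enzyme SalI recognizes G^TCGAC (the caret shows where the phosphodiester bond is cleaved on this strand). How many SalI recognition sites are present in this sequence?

GTCGAC occurs starting at positions 11, 62, 80.
SalI cuts at 3 sites.

3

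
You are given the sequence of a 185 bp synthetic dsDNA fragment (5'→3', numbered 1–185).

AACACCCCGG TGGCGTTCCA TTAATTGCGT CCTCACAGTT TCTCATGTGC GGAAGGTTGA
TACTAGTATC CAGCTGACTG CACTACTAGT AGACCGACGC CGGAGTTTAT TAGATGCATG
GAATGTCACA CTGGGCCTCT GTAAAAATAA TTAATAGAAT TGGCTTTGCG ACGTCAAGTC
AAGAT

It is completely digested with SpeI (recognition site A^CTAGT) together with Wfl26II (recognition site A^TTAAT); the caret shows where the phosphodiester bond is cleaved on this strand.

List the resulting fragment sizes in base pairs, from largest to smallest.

SpeI sites (ACTAGT) start at positions 62, 85.
SpeI cuts after the first base of each site, so after positions 62, 85.
Wfl26II sites (ATTAAT) start at positions 20, 150.
Wfl26II cuts after the first base of each site, so after positions 20, 150.
Combined cut positions: 20, 62, 85, 150.
Linear molecule, 4 cuts → 5 fragments:
  1–20 → 20 bp
  21–62 → 42 bp
  63–85 → 23 bp
  86–150 → 65 bp
  151–185 → 35 bp
Sorted largest to smallest: 65, 42, 35, 23, 20 bp.

65, 42, 35, 23, 20 bp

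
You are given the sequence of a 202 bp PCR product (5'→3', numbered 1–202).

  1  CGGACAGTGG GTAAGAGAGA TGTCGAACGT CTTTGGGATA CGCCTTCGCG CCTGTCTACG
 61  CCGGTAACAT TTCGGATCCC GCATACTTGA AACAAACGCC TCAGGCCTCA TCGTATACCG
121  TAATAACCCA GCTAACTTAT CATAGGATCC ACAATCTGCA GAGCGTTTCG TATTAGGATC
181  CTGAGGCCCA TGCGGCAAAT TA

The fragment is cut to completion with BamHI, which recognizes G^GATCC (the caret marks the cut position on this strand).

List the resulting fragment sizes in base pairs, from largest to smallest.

74, 71, 31, 26 bp

BamHI sites (GGATCC) start at positions 74, 145, 176.
BamHI cuts after the first base of each site, so after positions 74, 145, 176.
Linear molecule, 3 cuts → 4 fragments:
  1–74 → 74 bp
  75–145 → 71 bp
  146–176 → 31 bp
  177–202 → 26 bp
Sorted largest to smallest: 74, 71, 31, 26 bp.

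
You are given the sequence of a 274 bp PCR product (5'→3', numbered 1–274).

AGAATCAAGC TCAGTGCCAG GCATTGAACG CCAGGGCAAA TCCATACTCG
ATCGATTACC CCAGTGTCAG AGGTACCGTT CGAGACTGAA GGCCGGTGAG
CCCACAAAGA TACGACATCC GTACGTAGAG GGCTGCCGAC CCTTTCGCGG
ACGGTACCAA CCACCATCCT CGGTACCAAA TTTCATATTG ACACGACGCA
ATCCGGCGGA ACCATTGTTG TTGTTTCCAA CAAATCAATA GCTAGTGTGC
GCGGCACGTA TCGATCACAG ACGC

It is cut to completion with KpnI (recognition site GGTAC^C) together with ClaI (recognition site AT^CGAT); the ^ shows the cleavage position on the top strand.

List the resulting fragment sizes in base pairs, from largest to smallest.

KpnI sites (GGTACC) start at positions 72, 153, 172.
KpnI cuts after base 5 of each site (before the last base), so after positions 76, 157, 176.
ClaI sites (ATCGAT) start at positions 51, 260.
ClaI cuts after base 2 of each site, so after positions 52, 261.
Combined cut positions: 52, 76, 157, 176, 261.
Linear molecule, 5 cuts → 6 fragments:
  1–52 → 52 bp
  53–76 → 24 bp
  77–157 → 81 bp
  158–176 → 19 bp
  177–261 → 85 bp
  262–274 → 13 bp
Sorted largest to smallest: 85, 81, 52, 24, 19, 13 bp.

85, 81, 52, 24, 19, 13 bp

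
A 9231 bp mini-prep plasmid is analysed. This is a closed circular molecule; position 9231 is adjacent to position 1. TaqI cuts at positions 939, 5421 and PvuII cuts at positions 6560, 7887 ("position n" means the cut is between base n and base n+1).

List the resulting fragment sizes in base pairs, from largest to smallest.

Combined cut positions (sorted): 939, 5421, 6560, 7887.
Circular molecule, 4 cuts → 4 fragments:
  5421 − 939 = 4482 bp
  6560 − 5421 = 1139 bp
  7887 − 6560 = 1327 bp
  wrap: 9231 − 7887 + 939 = 2283 bp
Sorted largest to smallest: 4482, 2283, 1327, 1139 bp.

4482, 2283, 1327, 1139 bp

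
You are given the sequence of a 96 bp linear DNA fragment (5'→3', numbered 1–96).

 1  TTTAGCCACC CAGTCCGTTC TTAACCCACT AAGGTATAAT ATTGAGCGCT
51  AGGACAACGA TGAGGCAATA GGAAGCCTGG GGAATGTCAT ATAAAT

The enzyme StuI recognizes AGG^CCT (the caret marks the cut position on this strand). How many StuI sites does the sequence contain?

No occurrence of AGGCCT is present in the sequence.
StuI does not cut: 0 sites.

0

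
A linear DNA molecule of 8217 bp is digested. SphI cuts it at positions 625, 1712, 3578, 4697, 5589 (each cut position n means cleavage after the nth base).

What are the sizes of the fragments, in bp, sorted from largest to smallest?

2628, 1866, 1119, 1087, 892, 625 bp

Linear molecule, 5 cuts → 6 fragments:
  625 − 0 = 625 bp
  1712 − 625 = 1087 bp
  3578 − 1712 = 1866 bp
  4697 − 3578 = 1119 bp
  5589 − 4697 = 892 bp
  8217 − 5589 = 2628 bp
Sorted largest to smallest: 2628, 1866, 1119, 1087, 892, 625 bp.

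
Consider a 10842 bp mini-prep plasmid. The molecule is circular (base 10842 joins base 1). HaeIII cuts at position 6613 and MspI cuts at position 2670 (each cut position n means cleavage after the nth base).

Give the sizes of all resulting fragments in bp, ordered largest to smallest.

6899, 3943 bp

Combined cut positions (sorted): 2670, 6613.
Circular molecule, 2 cuts → 2 fragments:
  6613 − 2670 = 3943 bp
  wrap: 10842 − 6613 + 2670 = 6899 bp
Sorted largest to smallest: 6899, 3943 bp.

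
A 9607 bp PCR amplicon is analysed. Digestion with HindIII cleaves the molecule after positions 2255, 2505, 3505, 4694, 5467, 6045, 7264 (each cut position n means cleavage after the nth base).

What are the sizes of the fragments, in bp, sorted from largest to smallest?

Linear molecule, 7 cuts → 8 fragments:
  2255 − 0 = 2255 bp
  2505 − 2255 = 250 bp
  3505 − 2505 = 1000 bp
  4694 − 3505 = 1189 bp
  5467 − 4694 = 773 bp
  6045 − 5467 = 578 bp
  7264 − 6045 = 1219 bp
  9607 − 7264 = 2343 bp
Sorted largest to smallest: 2343, 2255, 1219, 1189, 1000, 773, 578, 250 bp.

2343, 2255, 1219, 1189, 1000, 773, 578, 250 bp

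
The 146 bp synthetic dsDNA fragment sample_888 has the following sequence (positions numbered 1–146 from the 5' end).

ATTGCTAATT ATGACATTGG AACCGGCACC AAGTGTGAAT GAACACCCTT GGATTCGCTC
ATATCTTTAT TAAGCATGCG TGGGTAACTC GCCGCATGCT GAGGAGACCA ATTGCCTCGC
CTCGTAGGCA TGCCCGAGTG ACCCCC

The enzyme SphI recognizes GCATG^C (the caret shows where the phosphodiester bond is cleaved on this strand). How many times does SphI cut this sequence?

GCATGC occurs starting at positions 74, 94, 128.
SphI cuts at 3 sites.

3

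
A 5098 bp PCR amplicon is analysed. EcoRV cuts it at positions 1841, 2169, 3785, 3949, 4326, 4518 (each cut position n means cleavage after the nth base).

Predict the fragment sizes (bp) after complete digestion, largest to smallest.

1841, 1616, 580, 377, 328, 192, 164 bp

Linear molecule, 6 cuts → 7 fragments:
  1841 − 0 = 1841 bp
  2169 − 1841 = 328 bp
  3785 − 2169 = 1616 bp
  3949 − 3785 = 164 bp
  4326 − 3949 = 377 bp
  4518 − 4326 = 192 bp
  5098 − 4518 = 580 bp
Sorted largest to smallest: 1841, 1616, 580, 377, 328, 192, 164 bp.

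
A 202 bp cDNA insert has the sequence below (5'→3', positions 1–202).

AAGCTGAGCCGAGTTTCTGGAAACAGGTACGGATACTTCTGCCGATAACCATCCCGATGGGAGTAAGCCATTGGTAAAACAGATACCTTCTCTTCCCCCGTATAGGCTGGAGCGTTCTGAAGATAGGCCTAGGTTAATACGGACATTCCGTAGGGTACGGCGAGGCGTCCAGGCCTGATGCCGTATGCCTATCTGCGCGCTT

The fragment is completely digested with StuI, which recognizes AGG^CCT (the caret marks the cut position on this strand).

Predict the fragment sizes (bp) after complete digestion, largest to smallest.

127, 46, 29 bp

StuI sites (AGGCCT) start at positions 125, 171.
StuI cuts after base 3 of each site, so after positions 127, 173.
Linear molecule, 2 cuts → 3 fragments:
  1–127 → 127 bp
  128–173 → 46 bp
  174–202 → 29 bp
Sorted largest to smallest: 127, 46, 29 bp.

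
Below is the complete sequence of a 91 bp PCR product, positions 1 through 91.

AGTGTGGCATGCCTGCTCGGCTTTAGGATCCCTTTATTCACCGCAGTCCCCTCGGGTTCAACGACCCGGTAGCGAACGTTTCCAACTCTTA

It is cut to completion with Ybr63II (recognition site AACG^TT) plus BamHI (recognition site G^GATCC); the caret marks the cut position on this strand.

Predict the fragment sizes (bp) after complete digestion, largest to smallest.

52, 26, 13 bp

The Ybr63II site (AACGTT) starts at position 75.
Ybr63II cuts after base 4 of each site, so after position 78.
The BamHI site (GGATCC) starts at position 26.
BamHI cuts after the first base of each site, so after position 26.
Combined cut positions: 26, 78.
Linear molecule, 2 cuts → 3 fragments:
  1–26 → 26 bp
  27–78 → 52 bp
  79–91 → 13 bp
Sorted largest to smallest: 52, 26, 13 bp.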